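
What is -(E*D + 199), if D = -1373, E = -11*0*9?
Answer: -199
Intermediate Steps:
E = 0 (E = 0*9 = 0)
-(E*D + 199) = -(0*(-1373) + 199) = -(0 + 199) = -1*199 = -199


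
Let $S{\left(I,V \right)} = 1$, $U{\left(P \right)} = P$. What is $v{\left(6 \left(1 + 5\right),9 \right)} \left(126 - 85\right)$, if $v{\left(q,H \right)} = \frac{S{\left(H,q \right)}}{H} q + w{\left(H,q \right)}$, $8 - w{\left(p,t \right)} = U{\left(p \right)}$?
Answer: $123$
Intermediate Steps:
$w{\left(p,t \right)} = 8 - p$
$v{\left(q,H \right)} = 8 - H + \frac{q}{H}$ ($v{\left(q,H \right)} = 1 \frac{1}{H} q - \left(-8 + H\right) = \frac{q}{H} - \left(-8 + H\right) = 8 - H + \frac{q}{H}$)
$v{\left(6 \left(1 + 5\right),9 \right)} \left(126 - 85\right) = \left(8 - 9 + \frac{6 \left(1 + 5\right)}{9}\right) \left(126 - 85\right) = \left(8 - 9 + 6 \cdot 6 \cdot \frac{1}{9}\right) 41 = \left(8 - 9 + 36 \cdot \frac{1}{9}\right) 41 = \left(8 - 9 + 4\right) 41 = 3 \cdot 41 = 123$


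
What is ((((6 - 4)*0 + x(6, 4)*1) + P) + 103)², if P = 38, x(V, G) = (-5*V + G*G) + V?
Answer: 17689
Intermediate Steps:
x(V, G) = G² - 4*V (x(V, G) = (-5*V + G²) + V = (G² - 5*V) + V = G² - 4*V)
((((6 - 4)*0 + x(6, 4)*1) + P) + 103)² = ((((6 - 4)*0 + (4² - 4*6)*1) + 38) + 103)² = (((2*0 + (16 - 24)*1) + 38) + 103)² = (((0 - 8*1) + 38) + 103)² = (((0 - 8) + 38) + 103)² = ((-8 + 38) + 103)² = (30 + 103)² = 133² = 17689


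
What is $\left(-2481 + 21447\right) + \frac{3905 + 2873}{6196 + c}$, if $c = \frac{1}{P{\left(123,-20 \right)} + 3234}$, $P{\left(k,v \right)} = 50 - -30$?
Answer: $\frac{389461676762}{20533545} \approx 18967.0$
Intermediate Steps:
$P{\left(k,v \right)} = 80$ ($P{\left(k,v \right)} = 50 + 30 = 80$)
$c = \frac{1}{3314}$ ($c = \frac{1}{80 + 3234} = \frac{1}{3314} \approx 0.00030175$)
$\left(-2481 + 21447\right) + \frac{3905 + 2873}{6196 + c} = \left(-2481 + 21447\right) + \frac{3905 + 2873}{6196 + \frac{1}{3314}} = 18966 + \frac{6778}{\frac{20533545}{3314}} = 18966 + 6778 \cdot \frac{3314}{20533545} = 18966 + \frac{22462292}{20533545} = \frac{389461676762}{20533545}$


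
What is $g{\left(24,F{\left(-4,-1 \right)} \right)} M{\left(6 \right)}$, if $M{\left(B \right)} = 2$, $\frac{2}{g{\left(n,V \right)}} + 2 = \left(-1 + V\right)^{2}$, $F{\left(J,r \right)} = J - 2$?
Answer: $\frac{4}{47} \approx 0.085106$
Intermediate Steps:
$F{\left(J,r \right)} = -2 + J$
$g{\left(n,V \right)} = \frac{2}{-2 + \left(-1 + V\right)^{2}}$
$g{\left(24,F{\left(-4,-1 \right)} \right)} M{\left(6 \right)} = \frac{2}{-2 + \left(-1 - 6\right)^{2}} \cdot 2 = \frac{2}{-2 + \left(-7\right)^{2}} \cdot 2 = \frac{2}{-2 + 49} \cdot 2 = \frac{2}{47} \cdot 2 = \frac{4}{47}$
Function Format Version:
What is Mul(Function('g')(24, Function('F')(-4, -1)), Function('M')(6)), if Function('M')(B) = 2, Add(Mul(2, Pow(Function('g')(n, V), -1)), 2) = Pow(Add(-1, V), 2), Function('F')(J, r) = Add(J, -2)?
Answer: Rational(4, 47) ≈ 0.085106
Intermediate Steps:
Function('F')(J, r) = Add(-2, J)
Function('g')(n, V) = Mul(2, Pow(Add(-2, Pow(Add(-1, V), 2)), -1))
Mul(Function('g')(24, Function('F')(-4, -1)), Function('M')(6)) = Mul(Mul(2, Pow(Add(-2, Pow(Add(-1, Add(-2, -4)), 2)), -1)), 2) = Mul(Mul(2, Pow(Add(-2, Pow(Add(-1, -6), 2)), -1)), 2) = Mul(Mul(2, Pow(Add(-2, Pow(-7, 2)), -1)), 2) = Mul(Mul(2, Pow(Add(-2, 49), -1)), 2) = Mul(Mul(2, Pow(47, -1)), 2) = Mul(Mul(2, Rational(1, 47)), 2) = Mul(Rational(2, 47), 2) = Rational(4, 47)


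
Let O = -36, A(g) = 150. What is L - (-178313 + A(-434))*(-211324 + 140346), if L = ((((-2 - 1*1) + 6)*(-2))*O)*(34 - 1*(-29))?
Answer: -12645639806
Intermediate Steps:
L = 13608 (L = ((((-2 - 1*1) + 6)*(-2))*(-36))*(34 - 1*(-29)) = ((((-2 - 1) + 6)*(-2))*(-36))*(34 + 29) = (((-3 + 6)*(-2))*(-36))*63 = ((3*(-2))*(-36))*63 = -6*(-36)*63 = 216*63 = 13608)
L - (-178313 + A(-434))*(-211324 + 140346) = 13608 - (-178313 + 150)*(-211324 + 140346) = 13608 - (-178163)*(-70978) = 13608 - 1*12645653414 = 13608 - 12645653414 = -12645639806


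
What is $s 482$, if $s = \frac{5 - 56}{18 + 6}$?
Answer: $- \frac{4097}{4} \approx -1024.3$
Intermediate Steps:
$s = - \frac{17}{8}$ ($s = - \frac{51}{24} = \left(-51\right) \frac{1}{24} = - \frac{17}{8} \approx -2.125$)
$s 482 = \left(- \frac{17}{8}\right) 482 = - \frac{4097}{4}$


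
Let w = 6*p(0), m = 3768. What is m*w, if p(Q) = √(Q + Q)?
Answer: 0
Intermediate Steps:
p(Q) = √2*√Q (p(Q) = √(2*Q) = √2*√Q)
w = 0 (w = 6*(√2*√0) = 6*(√2*0) = 6*0 = 0)
m*w = 3768*0 = 0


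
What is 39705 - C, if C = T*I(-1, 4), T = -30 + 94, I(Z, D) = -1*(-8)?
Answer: 39193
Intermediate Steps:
I(Z, D) = 8
T = 64
C = 512 (C = 64*8 = 512)
39705 - C = 39705 - 1*512 = 39705 - 512 = 39193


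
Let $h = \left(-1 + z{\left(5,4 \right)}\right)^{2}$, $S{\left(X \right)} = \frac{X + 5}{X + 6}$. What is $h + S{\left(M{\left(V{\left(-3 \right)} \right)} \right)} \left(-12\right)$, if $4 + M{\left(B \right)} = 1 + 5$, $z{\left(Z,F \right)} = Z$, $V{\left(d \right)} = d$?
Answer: $\frac{11}{2} \approx 5.5$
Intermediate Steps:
$M{\left(B \right)} = 2$ ($M{\left(B \right)} = -4 + \left(1 + 5\right) = -4 + 6 = 2$)
$S{\left(X \right)} = \frac{5 + X}{6 + X}$
$h = 16$ ($h = \left(-1 + 5\right)^{2} = 4^{2} = 16$)
$h + S{\left(M{\left(V{\left(-3 \right)} \right)} \right)} \left(-12\right) = 16 + \frac{5 + 2}{6 + 2} \left(-12\right) = 16 + \frac{1}{8} \cdot 7 \left(-12\right) = 16 + \frac{7}{8} \left(-12\right) = 16 - \frac{21}{2} = \frac{11}{2}$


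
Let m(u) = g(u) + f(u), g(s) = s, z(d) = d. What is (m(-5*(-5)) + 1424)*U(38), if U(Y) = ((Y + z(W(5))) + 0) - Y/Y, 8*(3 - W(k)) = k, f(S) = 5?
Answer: 229005/4 ≈ 57251.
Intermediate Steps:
W(k) = 3 - k/8
m(u) = 5 + u (m(u) = u + 5 = 5 + u)
U(Y) = 11/8 + Y (U(Y) = ((Y + (3 - 1/8*5)) + 0) - Y/Y = ((Y + (3 - 5/8)) + 0) - 1*1 = ((Y + 19/8) + 0) - 1 = ((19/8 + Y) + 0) - 1 = (19/8 + Y) - 1 = 11/8 + Y)
(m(-5*(-5)) + 1424)*U(38) = ((5 - 5*(-5)) + 1424)*(11/8 + 38) = ((5 + 25) + 1424)*(315/8) = (30 + 1424)*(315/8) = 1454*(315/8) = 229005/4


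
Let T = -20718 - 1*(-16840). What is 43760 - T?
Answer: 47638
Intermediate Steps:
T = -3878 (T = -20718 + 16840 = -3878)
43760 - T = 43760 - 1*(-3878) = 43760 + 3878 = 47638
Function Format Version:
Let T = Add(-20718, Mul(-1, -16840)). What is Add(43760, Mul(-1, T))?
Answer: 47638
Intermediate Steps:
T = -3878 (T = Add(-20718, 16840) = -3878)
Add(43760, Mul(-1, T)) = Add(43760, Mul(-1, -3878)) = Add(43760, 3878) = 47638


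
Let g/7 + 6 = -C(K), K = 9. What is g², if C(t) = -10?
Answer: 784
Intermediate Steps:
g = 28 (g = -42 + 7*(-1*(-10)) = -42 + 7*10 = -42 + 70 = 28)
g² = 28² = 784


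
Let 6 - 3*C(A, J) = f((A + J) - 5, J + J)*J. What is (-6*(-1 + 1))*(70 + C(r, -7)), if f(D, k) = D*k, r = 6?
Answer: 0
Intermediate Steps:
C(A, J) = 2 - 2*J²*(-5 + A + J)/3 (C(A, J) = 2 - ((A + J) - 5)*(J + J)*J/3 = 2 - (-5 + A + J)*(2*J)*J/3 = 2 - 2*J*(-5 + A + J)*J/3 = 2 - 2*J²*(-5 + A + J)/3)
(-6*(-1 + 1))*(70 + C(r, -7)) = (-6*(-1 + 1))*(70 + (2 + (⅔)*(-7)²*(5 - 1*6 - 1*(-7)))) = (-6*0)*(70 + (2 + (⅔)*49*(5 - 6 + 7))) = 0*(70 + (2 + (⅔)*49*6)) = 0*(70 + (2 + 196)) = 0*(70 + 198) = 0*268 = 0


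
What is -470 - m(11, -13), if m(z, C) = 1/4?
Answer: -1881/4 ≈ -470.25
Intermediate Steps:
m(z, C) = 1/4
-470 - m(11, -13) = -470 - 1*1/4 = -470 - 1/4 = -1881/4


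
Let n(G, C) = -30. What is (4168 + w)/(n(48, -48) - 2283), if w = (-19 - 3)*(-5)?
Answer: -1426/771 ≈ -1.8495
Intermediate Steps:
w = 110 (w = -22*(-5) = 110)
(4168 + w)/(n(48, -48) - 2283) = (4168 + 110)/(-30 - 2283) = 4278/(-2313) = 4278*(-1/2313) = -1426/771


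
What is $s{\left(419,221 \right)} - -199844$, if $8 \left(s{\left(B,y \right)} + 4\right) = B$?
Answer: $\frac{1599139}{8} \approx 1.9989 \cdot 10^{5}$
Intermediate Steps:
$s{\left(B,y \right)} = -4 + \frac{B}{8}$
$s{\left(419,221 \right)} - -199844 = \left(-4 + \frac{1}{8} \cdot 419\right) - -199844 = \left(-4 + \frac{419}{8}\right) + 199844 = \frac{387}{8} + 199844 = \frac{1599139}{8}$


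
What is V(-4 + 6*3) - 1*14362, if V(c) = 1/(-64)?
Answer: -919169/64 ≈ -14362.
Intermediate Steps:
V(c) = -1/64
V(-4 + 6*3) - 1*14362 = -1/64 - 1*14362 = -1/64 - 14362 = -919169/64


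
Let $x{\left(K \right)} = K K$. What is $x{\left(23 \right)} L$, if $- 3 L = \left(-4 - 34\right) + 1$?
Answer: $\frac{19573}{3} \approx 6524.3$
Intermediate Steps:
$x{\left(K \right)} = K^{2}$
$L = \frac{37}{3}$ ($L = - \frac{\left(-4 - 34\right) + 1}{3} = - \frac{-38 + 1}{3} = \left(- \frac{1}{3}\right) \left(-37\right) = \frac{37}{3} \approx 12.333$)
$x{\left(23 \right)} L = 23^{2} \cdot \frac{37}{3} = 529 \cdot \frac{37}{3} = \frac{19573}{3}$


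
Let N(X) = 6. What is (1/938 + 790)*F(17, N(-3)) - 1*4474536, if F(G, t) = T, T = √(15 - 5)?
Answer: -4474536 + 741021*√10/938 ≈ -4.4720e+6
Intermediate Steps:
T = √10 ≈ 3.1623
F(G, t) = √10
(1/938 + 790)*F(17, N(-3)) - 1*4474536 = (1/938 + 790)*√10 - 1*4474536 = (1/938 + 790)*√10 - 4474536 = 741021*√10/938 - 4474536 = -4474536 + 741021*√10/938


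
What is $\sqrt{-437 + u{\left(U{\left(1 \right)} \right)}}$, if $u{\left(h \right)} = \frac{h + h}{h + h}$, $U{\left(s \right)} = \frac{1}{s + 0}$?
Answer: $2 i \sqrt{109} \approx 20.881 i$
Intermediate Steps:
$U{\left(s \right)} = \frac{1}{s}$
$u{\left(h \right)} = 1$ ($u{\left(h \right)} = \frac{2 h}{2 h} = 2 h \frac{1}{2 h} = 1$)
$\sqrt{-437 + u{\left(U{\left(1 \right)} \right)}} = \sqrt{-437 + 1} = \sqrt{-436} = 2 i \sqrt{109}$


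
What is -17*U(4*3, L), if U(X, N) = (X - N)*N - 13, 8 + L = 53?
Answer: 25466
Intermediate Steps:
L = 45 (L = -8 + 53 = 45)
U(X, N) = -13 + N*(X - N) (U(X, N) = N*(X - N) - 13 = -13 + N*(X - N))
-17*U(4*3, L) = -17*(-13 - 1*45² + 45*(4*3)) = -17*(-13 - 1*2025 + 45*12) = -17*(-13 - 2025 + 540) = -17*(-1498) = 25466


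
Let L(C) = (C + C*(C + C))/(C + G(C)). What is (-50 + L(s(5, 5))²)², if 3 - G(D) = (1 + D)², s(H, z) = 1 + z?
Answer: 341473441/160000 ≈ 2134.2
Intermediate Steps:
G(D) = 3 - (1 + D)²
L(C) = (C + 2*C²)/(3 + C - (1 + C)²) (L(C) = (C + C*(C + C))/(C + (3 - (1 + C)²)) = (C + C*(2*C))/(3 + C - (1 + C)²) = (C + 2*C²)/(3 + C - (1 + C)²))
(-50 + L(s(5, 5))²)² = (-50 + ((1 + 5)*(1 + 2*(1 + 5))/(3 + (1 + 5) - (1 + (1 + 5))²))²)² = (-50 + (6*(1 + 2*6)/(3 + 6 - (1 + 6)²))²)² = (-50 + (6*(1 + 12)/(3 + 6 - 1*7²))²)² = (-50 + (6*13/(3 + 6 - 1*49))²)² = (-50 + (6*13/(3 + 6 - 49))²)² = (-50 + (6*13/(-40))²)² = (-50 + (6*(-1/40)*13)²)² = (-50 + (-39/20)²)² = (-50 + 1521/400)² = (-18479/400)² = 341473441/160000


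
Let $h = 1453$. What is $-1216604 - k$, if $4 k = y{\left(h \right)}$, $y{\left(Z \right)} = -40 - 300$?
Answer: $-1216519$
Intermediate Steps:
$y{\left(Z \right)} = -340$ ($y{\left(Z \right)} = -40 - 300 = -340$)
$k = -85$ ($k = \frac{1}{4} \left(-340\right) = -85$)
$-1216604 - k = -1216604 - -85 = -1216604 + 85 = -1216519$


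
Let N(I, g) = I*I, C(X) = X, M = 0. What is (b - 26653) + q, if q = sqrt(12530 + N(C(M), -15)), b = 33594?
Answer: 6941 + sqrt(12530) ≈ 7052.9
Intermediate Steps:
N(I, g) = I**2
q = sqrt(12530) (q = sqrt(12530 + 0**2) = sqrt(12530 + 0) = sqrt(12530) ≈ 111.94)
(b - 26653) + q = (33594 - 26653) + sqrt(12530) = 6941 + sqrt(12530)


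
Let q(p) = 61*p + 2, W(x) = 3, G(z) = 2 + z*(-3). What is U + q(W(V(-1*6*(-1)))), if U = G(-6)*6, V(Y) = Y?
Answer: 305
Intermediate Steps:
G(z) = 2 - 3*z
U = 120 (U = (2 - 3*(-6))*6 = (2 + 18)*6 = 20*6 = 120)
q(p) = 2 + 61*p
U + q(W(V(-1*6*(-1)))) = 120 + (2 + 61*3) = 120 + (2 + 183) = 120 + 185 = 305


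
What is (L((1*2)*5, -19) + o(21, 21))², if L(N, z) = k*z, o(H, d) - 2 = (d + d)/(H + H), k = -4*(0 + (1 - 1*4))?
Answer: 50625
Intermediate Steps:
k = 12 (k = -4*(0 + (1 - 4)) = -4*(0 - 3) = -4*(-3) = 12)
o(H, d) = 2 + d/H (o(H, d) = 2 + (d + d)/(H + H) = 2 + (2*d)/((2*H)) = 2 + (2*d)*(1/(2*H)) = 2 + d/H)
L(N, z) = 12*z
(L((1*2)*5, -19) + o(21, 21))² = (12*(-19) + (2 + 21/21))² = (-228 + (2 + 21*(1/21)))² = (-228 + (2 + 1))² = (-228 + 3)² = (-225)² = 50625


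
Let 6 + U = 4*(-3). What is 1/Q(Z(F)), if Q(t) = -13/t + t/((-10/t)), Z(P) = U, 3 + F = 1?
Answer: -90/2851 ≈ -0.031568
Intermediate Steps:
F = -2 (F = -3 + 1 = -2)
U = -18 (U = -6 + 4*(-3) = -6 - 12 = -18)
Z(P) = -18
Q(t) = -13/t - t²/10 (Q(t) = -13/t + t*(-t/10) = -13/t - t²/10)
1/Q(Z(F)) = 1/((⅒)*(-130 - 1*(-18)³)/(-18)) = 1/((⅒)*(-1/18)*(-130 - 1*(-5832))) = 1/((⅒)*(-1/18)*(-130 + 5832)) = 1/((⅒)*(-1/18)*5702) = 1/(-2851/90) = -90/2851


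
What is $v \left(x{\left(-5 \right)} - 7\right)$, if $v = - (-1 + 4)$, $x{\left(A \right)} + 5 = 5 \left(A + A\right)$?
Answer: $186$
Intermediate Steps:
$x{\left(A \right)} = -5 + 10 A$ ($x{\left(A \right)} = -5 + 5 \left(A + A\right) = -5 + 5 \cdot 2 A = -5 + 10 A$)
$v = -3$ ($v = \left(-1\right) 3 = -3$)
$v \left(x{\left(-5 \right)} - 7\right) = - 3 \left(\left(-5 + 10 \left(-5\right)\right) - 7\right) = - 3 \left(\left(-5 - 50\right) - 7\right) = - 3 \left(-55 - 7\right) = \left(-3\right) \left(-62\right) = 186$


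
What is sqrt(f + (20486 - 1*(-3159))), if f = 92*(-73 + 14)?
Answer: sqrt(18217) ≈ 134.97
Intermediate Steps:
f = -5428 (f = 92*(-59) = -5428)
sqrt(f + (20486 - 1*(-3159))) = sqrt(-5428 + (20486 - 1*(-3159))) = sqrt(-5428 + (20486 + 3159)) = sqrt(-5428 + 23645) = sqrt(18217)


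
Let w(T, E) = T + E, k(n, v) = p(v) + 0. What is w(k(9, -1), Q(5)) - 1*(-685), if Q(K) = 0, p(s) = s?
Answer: 684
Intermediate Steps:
k(n, v) = v (k(n, v) = v + 0 = v)
w(T, E) = E + T
w(k(9, -1), Q(5)) - 1*(-685) = (0 - 1) - 1*(-685) = -1 + 685 = 684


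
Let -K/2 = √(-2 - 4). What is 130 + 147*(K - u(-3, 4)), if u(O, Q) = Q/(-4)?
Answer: 277 - 294*I*√6 ≈ 277.0 - 720.15*I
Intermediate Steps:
u(O, Q) = -Q/4 (u(O, Q) = Q*(-¼) = -Q/4)
K = -2*I*√6 (K = -2*√(-2 - 4) = -2*I*√6 ≈ -4.899*I)
130 + 147*(K - u(-3, 4)) = 130 + 147*(-2*I*√6 - (-1)*4/4) = 130 + 147*(-2*I*√6 - 1*(-1)) = 130 + 147*(-2*I*√6 + 1) = 130 + 147*(1 - 2*I*√6) = 130 + (147 - 294*I*√6) = 277 - 294*I*√6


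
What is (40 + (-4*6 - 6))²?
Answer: 100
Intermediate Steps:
(40 + (-4*6 - 6))² = (40 + (-24 - 6))² = (40 - 30)² = 10² = 100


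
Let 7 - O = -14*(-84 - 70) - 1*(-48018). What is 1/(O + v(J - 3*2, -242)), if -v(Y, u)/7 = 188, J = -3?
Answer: -1/51483 ≈ -1.9424e-5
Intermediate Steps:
O = -50167 (O = 7 - (-14*(-84 - 70) - 1*(-48018)) = 7 - (-14*(-154) + 48018) = 7 - (2156 + 48018) = 7 - 1*50174 = 7 - 50174 = -50167)
v(Y, u) = -1316 (v(Y, u) = -7*188 = -1316)
1/(O + v(J - 3*2, -242)) = 1/(-50167 - 1316) = 1/(-51483) = -1/51483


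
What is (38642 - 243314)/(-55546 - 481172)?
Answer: 2624/6881 ≈ 0.38134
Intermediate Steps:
(38642 - 243314)/(-55546 - 481172) = -204672/(-536718) = -204672*(-1/536718) = 2624/6881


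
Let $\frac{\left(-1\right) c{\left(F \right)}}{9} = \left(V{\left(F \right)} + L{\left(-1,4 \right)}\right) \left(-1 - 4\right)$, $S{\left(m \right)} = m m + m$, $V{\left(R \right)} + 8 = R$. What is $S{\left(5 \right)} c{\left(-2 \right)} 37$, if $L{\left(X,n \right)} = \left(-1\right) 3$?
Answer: $-649350$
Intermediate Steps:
$L{\left(X,n \right)} = -3$
$V{\left(R \right)} = -8 + R$
$S{\left(m \right)} = m + m^{2}$ ($S{\left(m \right)} = m^{2} + m = m + m^{2}$)
$c{\left(F \right)} = -495 + 45 F$ ($c{\left(F \right)} = - 9 \left(\left(-8 + F\right) - 3\right) \left(-1 - 4\right) = - 9 \left(-11 + F\right) \left(-5\right) = - 9 \left(55 - 5 F\right) = -495 + 45 F$)
$S{\left(5 \right)} c{\left(-2 \right)} 37 = 5 \left(1 + 5\right) \left(-495 + 45 \left(-2\right)\right) 37 = 5 \cdot 6 \left(-495 - 90\right) 37 = 30 \left(-585\right) 37 = \left(-17550\right) 37 = -649350$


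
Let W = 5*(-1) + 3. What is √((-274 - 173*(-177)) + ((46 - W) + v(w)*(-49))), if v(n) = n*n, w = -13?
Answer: √22114 ≈ 148.71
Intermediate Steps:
W = -2 (W = -5 + 3 = -2)
v(n) = n²
√((-274 - 173*(-177)) + ((46 - W) + v(w)*(-49))) = √((-274 - 173*(-177)) + ((46 - 1*(-2)) + (-13)²*(-49))) = √((-274 + 30621) + ((46 + 2) + 169*(-49))) = √(30347 + (48 - 8281)) = √(30347 - 8233) = √22114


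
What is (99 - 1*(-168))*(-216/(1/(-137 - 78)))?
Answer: 12399480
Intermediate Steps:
(99 - 1*(-168))*(-216/(1/(-137 - 78))) = (99 + 168)*(-216/(1/(-215))) = 267*(-216/(-1/215)) = 267*(-216*(-215)) = 267*46440 = 12399480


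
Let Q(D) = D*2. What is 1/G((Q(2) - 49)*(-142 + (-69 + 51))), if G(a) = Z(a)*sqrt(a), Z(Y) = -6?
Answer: -sqrt(2)/720 ≈ -0.0019642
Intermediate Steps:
Q(D) = 2*D
G(a) = -6*sqrt(a)
1/G((Q(2) - 49)*(-142 + (-69 + 51))) = 1/(-6*60*sqrt(2)) = 1/(-360*sqrt(2)) = -sqrt(2)/720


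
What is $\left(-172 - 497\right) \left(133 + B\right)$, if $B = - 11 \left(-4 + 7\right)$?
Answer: $-66900$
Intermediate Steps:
$B = -33$ ($B = \left(-11\right) 3 = -33$)
$\left(-172 - 497\right) \left(133 + B\right) = \left(-172 - 497\right) \left(133 - 33\right) = \left(-669\right) 100 = -66900$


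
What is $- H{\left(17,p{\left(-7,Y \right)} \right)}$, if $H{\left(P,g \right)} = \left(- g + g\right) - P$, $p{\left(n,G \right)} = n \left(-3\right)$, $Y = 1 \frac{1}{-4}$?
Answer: $17$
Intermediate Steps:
$Y = - \frac{1}{4}$ ($Y = 1 \left(- \frac{1}{4}\right) = - \frac{1}{4} \approx -0.25$)
$p{\left(n,G \right)} = - 3 n$
$H{\left(P,g \right)} = - P$ ($H{\left(P,g \right)} = 0 - P = - P$)
$- H{\left(17,p{\left(-7,Y \right)} \right)} = - \left(-1\right) 17 = \left(-1\right) \left(-17\right) = 17$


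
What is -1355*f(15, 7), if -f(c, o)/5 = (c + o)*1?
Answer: 149050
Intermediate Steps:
f(c, o) = -5*c - 5*o (f(c, o) = -5*(c + o) = -5*c - 5*o)
-1355*f(15, 7) = -1355*(-5*15 - 5*7) = -1355*(-75 - 35) = -1355*(-110) = 149050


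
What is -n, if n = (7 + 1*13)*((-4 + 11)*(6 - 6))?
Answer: 0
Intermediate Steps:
n = 0 (n = (7 + 13)*(7*0) = 20*0 = 0)
-n = -1*0 = 0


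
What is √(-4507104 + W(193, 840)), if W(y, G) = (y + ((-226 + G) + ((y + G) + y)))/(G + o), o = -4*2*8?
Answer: I*√678517070174/388 ≈ 2123.0*I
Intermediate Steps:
o = -64 (o = -8*8 = -64)
W(y, G) = (-226 + 2*G + 3*y)/(-64 + G) (W(y, G) = (y + ((-226 + G) + ((y + G) + y)))/(G - 64) = (y + ((-226 + G) + ((G + y) + y)))/(-64 + G) = (y + ((-226 + G) + (G + 2*y)))/(-64 + G) = (y + (-226 + 2*G + 2*y))/(-64 + G) = (-226 + 2*G + 3*y)/(-64 + G))
√(-4507104 + W(193, 840)) = √(-4507104 + (-226 + 2*840 + 3*193)/(-64 + 840)) = √(-4507104 + (-226 + 1680 + 579)/776) = √(-4507104 + (1/776)*2033) = √(-4507104 + 2033/776) = √(-3497510671/776) = I*√678517070174/388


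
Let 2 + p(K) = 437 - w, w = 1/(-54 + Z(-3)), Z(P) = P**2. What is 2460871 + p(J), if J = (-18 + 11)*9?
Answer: 110758771/45 ≈ 2.4613e+6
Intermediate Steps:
J = -63 (J = -7*9 = -63)
w = -1/45 (w = 1/(-54 + (-3)**2) = 1/(-54 + 9) = 1/(-45) = -1/45 ≈ -0.022222)
p(K) = 19576/45 (p(K) = -2 + (437 - 1*(-1/45)) = -2 + (437 + 1/45) = -2 + 19666/45 = 19576/45)
2460871 + p(J) = 2460871 + 19576/45 = 110758771/45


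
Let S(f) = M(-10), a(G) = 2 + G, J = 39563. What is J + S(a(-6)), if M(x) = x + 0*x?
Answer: 39553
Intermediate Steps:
M(x) = x (M(x) = x + 0 = x)
S(f) = -10
J + S(a(-6)) = 39563 - 10 = 39553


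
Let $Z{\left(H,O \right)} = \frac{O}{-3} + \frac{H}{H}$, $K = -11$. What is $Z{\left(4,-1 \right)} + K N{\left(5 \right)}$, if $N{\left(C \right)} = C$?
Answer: $- \frac{161}{3} \approx -53.667$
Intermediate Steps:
$Z{\left(H,O \right)} = 1 - \frac{O}{3}$ ($Z{\left(H,O \right)} = O \left(- \frac{1}{3}\right) + 1 = - \frac{O}{3} + 1 = 1 - \frac{O}{3}$)
$Z{\left(4,-1 \right)} + K N{\left(5 \right)} = \left(1 - - \frac{1}{3}\right) - 55 = \left(1 + \frac{1}{3}\right) - 55 = \frac{4}{3} - 55 = - \frac{161}{3}$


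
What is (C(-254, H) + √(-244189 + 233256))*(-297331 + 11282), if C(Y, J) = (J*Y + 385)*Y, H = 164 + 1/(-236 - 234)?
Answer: -704662755604868/235 - 8295421*I*√13 ≈ -2.9986e+12 - 2.991e+7*I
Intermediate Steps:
H = 77079/470 (H = 164 + 1/(-470) = 164 - 1/470 = 77079/470 ≈ 164.00)
C(Y, J) = Y*(385 + J*Y) (C(Y, J) = (385 + J*Y)*Y = Y*(385 + J*Y))
(C(-254, H) + √(-244189 + 233256))*(-297331 + 11282) = (-254*(385 + (77079/470)*(-254)) + √(-244189 + 233256))*(-297331 + 11282) = (-254*(385 - 9789033/235) + √(-10933))*(-286049) = (-254*(-9698558/235) + 29*I*√13)*(-286049) = (2463433732/235 + 29*I*√13)*(-286049) = -704662755604868/235 - 8295421*I*√13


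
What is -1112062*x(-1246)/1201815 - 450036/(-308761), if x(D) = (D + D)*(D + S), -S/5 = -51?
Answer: -847955097170946764/371073601215 ≈ -2.2851e+6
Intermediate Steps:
S = 255 (S = -5*(-51) = 255)
x(D) = 2*D*(255 + D) (x(D) = (D + D)*(D + 255) = (2*D)*(255 + D) = 2*D*(255 + D))
-1112062*x(-1246)/1201815 - 450036/(-308761) = -1112062/(1201815/((2*(-1246)*(255 - 1246)))) - 450036/(-308761) = -1112062/(1201815/((2*(-1246)*(-991)))) - 450036*(-1/308761) = -1112062/(1201815/2469572) + 450036/308761 = -1112062/(1201815*(1/2469572)) + 450036/308761 = -1112062/1201815/2469572 + 450036/308761 = -1112062*2469572/1201815 + 450036/308761 = -2746317177464/1201815 + 450036/308761 = -847955097170946764/371073601215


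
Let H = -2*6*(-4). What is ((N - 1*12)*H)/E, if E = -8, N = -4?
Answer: 96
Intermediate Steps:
H = 48 (H = -12*(-4) = 48)
((N - 1*12)*H)/E = ((-4 - 1*12)*48)/(-8) = ((-4 - 12)*48)*(-⅛) = -16*48*(-⅛) = -768*(-⅛) = 96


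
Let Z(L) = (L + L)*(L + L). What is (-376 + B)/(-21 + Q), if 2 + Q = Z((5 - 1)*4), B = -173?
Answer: -549/1001 ≈ -0.54845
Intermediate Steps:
Z(L) = 4*L² (Z(L) = (2*L)*(2*L) = 4*L²)
Q = 1022 (Q = -2 + 4*((5 - 1)*4)² = -2 + 4*(4*4)² = -2 + 4*16² = -2 + 4*256 = -2 + 1024 = 1022)
(-376 + B)/(-21 + Q) = (-376 - 173)/(-21 + 1022) = -549/1001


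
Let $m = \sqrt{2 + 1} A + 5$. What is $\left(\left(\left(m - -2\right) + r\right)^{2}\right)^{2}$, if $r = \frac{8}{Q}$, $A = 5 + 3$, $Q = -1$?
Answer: $38017 - 6176 \sqrt{3} \approx 27320.0$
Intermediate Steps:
$A = 8$
$m = 5 + 8 \sqrt{3}$ ($m = \sqrt{2 + 1} \cdot 8 + 5 = \sqrt{3} \cdot 8 + 5 = 8 \sqrt{3} + 5 = 5 + 8 \sqrt{3} \approx 18.856$)
$r = -8$ ($r = \frac{8}{-1} = 8 \left(-1\right) = -8$)
$\left(\left(\left(m - -2\right) + r\right)^{2}\right)^{2} = \left(\left(\left(\left(5 + 8 \sqrt{3}\right) - -2\right) - 8\right)^{2}\right)^{2} = \left(\left(\left(\left(5 + 8 \sqrt{3}\right) + 2\right) - 8\right)^{2}\right)^{2} = \left(\left(\left(7 + 8 \sqrt{3}\right) - 8\right)^{2}\right)^{2} = \left(\left(-1 + 8 \sqrt{3}\right)^{2}\right)^{2} = \left(-1 + 8 \sqrt{3}\right)^{4}$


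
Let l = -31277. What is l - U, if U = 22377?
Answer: -53654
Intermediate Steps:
l - U = -31277 - 1*22377 = -31277 - 22377 = -53654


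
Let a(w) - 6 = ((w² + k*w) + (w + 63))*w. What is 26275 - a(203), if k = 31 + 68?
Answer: -12472847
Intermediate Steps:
k = 99
a(w) = 6 + w*(63 + w² + 100*w) (a(w) = 6 + ((w² + 99*w) + (w + 63))*w = 6 + ((w² + 99*w) + (63 + w))*w = 6 + (63 + w² + 100*w)*w = 6 + w*(63 + w² + 100*w))
26275 - a(203) = 26275 - (6 + 203³ + 63*203 + 100*203²) = 26275 - (6 + 8365427 + 12789 + 100*41209) = 26275 - (6 + 8365427 + 12789 + 4120900) = 26275 - 1*12499122 = 26275 - 12499122 = -12472847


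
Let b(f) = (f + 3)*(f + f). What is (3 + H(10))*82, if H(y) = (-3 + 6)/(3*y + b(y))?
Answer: 35793/145 ≈ 246.85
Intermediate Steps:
b(f) = 2*f*(3 + f) (b(f) = (3 + f)*(2*f) = 2*f*(3 + f))
H(y) = 3/(3*y + 2*y*(3 + y)) (H(y) = (-3 + 6)/(3*y + 2*y*(3 + y)) = 3/(3*y + 2*y*(3 + y)))
(3 + H(10))*82 = (3 + 3/(10*(9 + 2*10)))*82 = (3 + 3*(1/10)/(9 + 20))*82 = (3 + 3*(1/10)/29)*82 = (3 + 3*(1/10)*(1/29))*82 = (3 + 3/290)*82 = (873/290)*82 = 35793/145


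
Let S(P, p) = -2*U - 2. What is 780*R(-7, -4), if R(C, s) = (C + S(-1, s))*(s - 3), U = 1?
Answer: 60060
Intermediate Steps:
S(P, p) = -4 (S(P, p) = -2*1 - 2 = -2 - 2 = -4)
R(C, s) = (-4 + C)*(-3 + s) (R(C, s) = (C - 4)*(s - 3) = (-4 + C)*(-3 + s))
780*R(-7, -4) = 780*(12 - 4*(-4) - 3*(-7) - 7*(-4)) = 780*(12 + 16 + 21 + 28) = 780*77 = 60060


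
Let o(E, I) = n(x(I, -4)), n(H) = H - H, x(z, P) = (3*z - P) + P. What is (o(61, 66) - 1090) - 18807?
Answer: -19897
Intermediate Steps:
x(z, P) = 3*z (x(z, P) = (-P + 3*z) + P = 3*z)
n(H) = 0
o(E, I) = 0
(o(61, 66) - 1090) - 18807 = (0 - 1090) - 18807 = -1090 - 18807 = -19897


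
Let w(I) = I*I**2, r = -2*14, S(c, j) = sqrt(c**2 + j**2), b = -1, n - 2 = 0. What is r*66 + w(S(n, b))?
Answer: -1848 + 5*sqrt(5) ≈ -1836.8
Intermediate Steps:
n = 2 (n = 2 + 0 = 2)
r = -28
w(I) = I**3
r*66 + w(S(n, b)) = -28*66 + (sqrt(2**2 + (-1)**2))**3 = -1848 + (sqrt(4 + 1))**3 = -1848 + (sqrt(5))**3 = -1848 + 5*sqrt(5)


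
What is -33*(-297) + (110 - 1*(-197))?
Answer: 10108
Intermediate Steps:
-33*(-297) + (110 - 1*(-197)) = 9801 + (110 + 197) = 9801 + 307 = 10108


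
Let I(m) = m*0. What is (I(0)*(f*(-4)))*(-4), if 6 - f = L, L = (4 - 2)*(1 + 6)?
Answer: 0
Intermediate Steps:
L = 14 (L = 2*7 = 14)
I(m) = 0
f = -8 (f = 6 - 1*14 = 6 - 14 = -8)
(I(0)*(f*(-4)))*(-4) = (0*(-8*(-4)))*(-4) = (0*32)*(-4) = 0*(-4) = 0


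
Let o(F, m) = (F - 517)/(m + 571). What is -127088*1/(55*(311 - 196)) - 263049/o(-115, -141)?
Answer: 357673599067/1998700 ≈ 1.7895e+5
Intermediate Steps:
o(F, m) = (-517 + F)/(571 + m)
-127088*1/(55*(311 - 196)) - 263049/o(-115, -141) = -127088*1/(55*(311 - 196)) - 263049*(571 - 141)/(-517 - 115) = -127088/(55*115) - 263049/(-632/430) = -127088/6325 - 263049/((1/430)*(-632)) = -127088*1/6325 - 263049/(-316/215) = -127088/6325 - 263049*(-215/316) = -127088/6325 + 56555535/316 = 357673599067/1998700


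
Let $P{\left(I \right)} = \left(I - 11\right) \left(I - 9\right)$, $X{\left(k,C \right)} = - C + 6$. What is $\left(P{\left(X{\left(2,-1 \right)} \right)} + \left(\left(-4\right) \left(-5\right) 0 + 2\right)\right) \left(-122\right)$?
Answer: $-1220$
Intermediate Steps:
$X{\left(k,C \right)} = 6 - C$
$P{\left(I \right)} = \left(-11 + I\right) \left(-9 + I\right)$
$\left(P{\left(X{\left(2,-1 \right)} \right)} + \left(\left(-4\right) \left(-5\right) 0 + 2\right)\right) \left(-122\right) = \left(\left(99 + \left(6 - -1\right)^{2} - 20 \left(6 - -1\right)\right) + \left(\left(-4\right) \left(-5\right) 0 + 2\right)\right) \left(-122\right) = \left(\left(99 + \left(6 + 1\right)^{2} - 20 \left(6 + 1\right)\right) + \left(20 \cdot 0 + 2\right)\right) \left(-122\right) = \left(\left(99 + 7^{2} - 140\right) + \left(0 + 2\right)\right) \left(-122\right) = \left(\left(99 + 49 - 140\right) + 2\right) \left(-122\right) = \left(8 + 2\right) \left(-122\right) = 10 \left(-122\right) = -1220$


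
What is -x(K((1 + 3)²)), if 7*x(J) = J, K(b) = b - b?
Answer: 0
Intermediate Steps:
K(b) = 0
x(J) = J/7
-x(K((1 + 3)²)) = -0/7 = -1*0 = 0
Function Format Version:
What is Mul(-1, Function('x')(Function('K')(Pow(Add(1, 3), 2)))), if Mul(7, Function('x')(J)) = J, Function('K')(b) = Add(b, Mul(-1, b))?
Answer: 0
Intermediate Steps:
Function('K')(b) = 0
Function('x')(J) = Mul(Rational(1, 7), J)
Mul(-1, Function('x')(Function('K')(Pow(Add(1, 3), 2)))) = Mul(-1, Mul(Rational(1, 7), 0)) = Mul(-1, 0) = 0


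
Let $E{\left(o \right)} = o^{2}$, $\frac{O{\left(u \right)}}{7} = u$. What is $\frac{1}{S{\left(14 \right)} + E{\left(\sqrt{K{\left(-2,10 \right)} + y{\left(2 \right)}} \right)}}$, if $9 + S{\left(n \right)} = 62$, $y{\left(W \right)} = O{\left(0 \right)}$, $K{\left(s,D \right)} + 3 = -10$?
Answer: $\frac{1}{40} \approx 0.025$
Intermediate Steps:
$O{\left(u \right)} = 7 u$
$K{\left(s,D \right)} = -13$ ($K{\left(s,D \right)} = -3 - 10 = -13$)
$y{\left(W \right)} = 0$ ($y{\left(W \right)} = 7 \cdot 0 = 0$)
$S{\left(n \right)} = 53$ ($S{\left(n \right)} = -9 + 62 = 53$)
$\frac{1}{S{\left(14 \right)} + E{\left(\sqrt{K{\left(-2,10 \right)} + y{\left(2 \right)}} \right)}} = \frac{1}{53 + \left(\sqrt{-13 + 0}\right)^{2}} = \frac{1}{53 + \left(\sqrt{-13}\right)^{2}} = \frac{1}{53 + \left(i \sqrt{13}\right)^{2}} = \frac{1}{53 - 13} = \frac{1}{40}$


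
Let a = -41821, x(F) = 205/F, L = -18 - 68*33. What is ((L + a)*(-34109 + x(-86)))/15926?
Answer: 129320963057/1369636 ≈ 94420.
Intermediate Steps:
L = -2262 (L = -18 - 2244 = -2262)
((L + a)*(-34109 + x(-86)))/15926 = ((-2262 - 41821)*(-34109 + 205/(-86)))/15926 = -44083*(-34109 + 205*(-1/86))*(1/15926) = -44083*(-34109 - 205/86)*(1/15926) = -44083*(-2933579/86)*(1/15926) = (129320963057/86)*(1/15926) = 129320963057/1369636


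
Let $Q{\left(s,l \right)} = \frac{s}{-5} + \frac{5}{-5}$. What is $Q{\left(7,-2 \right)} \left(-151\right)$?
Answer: $\frac{1812}{5} \approx 362.4$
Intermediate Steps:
$Q{\left(s,l \right)} = -1 - \frac{s}{5}$ ($Q{\left(s,l \right)} = s \left(- \frac{1}{5}\right) + 5 \left(- \frac{1}{5}\right) = - \frac{s}{5} - 1 = -1 - \frac{s}{5}$)
$Q{\left(7,-2 \right)} \left(-151\right) = \left(-1 - \frac{7}{5}\right) \left(-151\right) = \left(- \frac{12}{5}\right) \left(-151\right) = \frac{1812}{5}$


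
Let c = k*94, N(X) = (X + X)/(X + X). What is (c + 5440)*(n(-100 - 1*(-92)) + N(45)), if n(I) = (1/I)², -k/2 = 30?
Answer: -1625/8 ≈ -203.13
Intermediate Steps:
k = -60 (k = -2*30 = -60)
N(X) = 1 (N(X) = (2*X)/((2*X)) = (2*X)*(1/(2*X)) = 1)
c = -5640 (c = -60*94 = -5640)
n(I) = I⁻²
(c + 5440)*(n(-100 - 1*(-92)) + N(45)) = (-5640 + 5440)*((-100 - 1*(-92))⁻² + 1) = -200*((-100 + 92)⁻² + 1) = -200*((-8)⁻² + 1) = -200*(1/64 + 1) = -200*65/64 = -1625/8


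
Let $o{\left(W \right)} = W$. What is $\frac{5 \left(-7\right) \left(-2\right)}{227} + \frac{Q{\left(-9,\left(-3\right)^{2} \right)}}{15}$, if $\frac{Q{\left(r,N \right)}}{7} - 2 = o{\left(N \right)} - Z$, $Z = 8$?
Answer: $\frac{1939}{1135} \approx 1.7084$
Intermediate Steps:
$Q{\left(r,N \right)} = -42 + 7 N$ ($Q{\left(r,N \right)} = 14 + 7 \left(N - 8\right) = 14 + 7 \left(-8 + N\right) = 14 + \left(-56 + 7 N\right) = -42 + 7 N$)
$\frac{5 \left(-7\right) \left(-2\right)}{227} + \frac{Q{\left(-9,\left(-3\right)^{2} \right)}}{15} = \frac{5 \left(-7\right) \left(-2\right)}{227} + \frac{-42 + 7 \left(-3\right)^{2}}{15} = \left(-35\right) \left(-2\right) \frac{1}{227} + \left(-42 + 7 \cdot 9\right) \frac{1}{15} = 70 \cdot \frac{1}{227} + \left(-42 + 63\right) \frac{1}{15} = \frac{70}{227} + 21 \cdot \frac{1}{15} = \frac{70}{227} + \frac{7}{5} = \frac{1939}{1135}$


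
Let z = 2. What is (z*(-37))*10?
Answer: -740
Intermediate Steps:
(z*(-37))*10 = (2*(-37))*10 = -74*10 = -740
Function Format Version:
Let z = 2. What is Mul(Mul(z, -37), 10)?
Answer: -740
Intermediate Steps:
Mul(Mul(z, -37), 10) = Mul(Mul(2, -37), 10) = Mul(-74, 10) = -740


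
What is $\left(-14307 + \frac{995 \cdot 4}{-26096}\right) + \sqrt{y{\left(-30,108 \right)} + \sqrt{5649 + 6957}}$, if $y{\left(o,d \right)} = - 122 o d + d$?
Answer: $- \frac{93339863}{6524} + \sqrt{395388 + \sqrt{12606}} \approx -13678.0$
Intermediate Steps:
$y{\left(o,d \right)} = d - 122 d o$ ($y{\left(o,d \right)} = - 122 d o + d = d - 122 d o$)
$\left(-14307 + \frac{995 \cdot 4}{-26096}\right) + \sqrt{y{\left(-30,108 \right)} + \sqrt{5649 + 6957}} = \left(-14307 + \frac{995 \cdot 4}{-26096}\right) + \sqrt{108 \left(1 - -3660\right) + \sqrt{5649 + 6957}} = \left(-14307 + 3980 \left(- \frac{1}{26096}\right)\right) + \sqrt{108 \left(1 + 3660\right) + \sqrt{12606}} = \left(-14307 - \frac{995}{6524}\right) + \sqrt{108 \cdot 3661 + \sqrt{12606}} = - \frac{93339863}{6524} + \sqrt{395388 + \sqrt{12606}}$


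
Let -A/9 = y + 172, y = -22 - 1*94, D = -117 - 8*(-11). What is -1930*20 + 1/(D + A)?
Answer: -20573801/533 ≈ -38600.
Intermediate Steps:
D = -29 (D = -117 - 1*(-88) = -117 + 88 = -29)
y = -116 (y = -22 - 94 = -116)
A = -504 (A = -9*(-116 + 172) = -9*56 = -504)
-1930*20 + 1/(D + A) = -1930*20 + 1/(-29 - 504) = -386*100 + 1/(-533) = -38600 - 1/533 = -20573801/533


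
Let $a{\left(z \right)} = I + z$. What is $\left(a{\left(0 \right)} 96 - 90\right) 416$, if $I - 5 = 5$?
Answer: $361920$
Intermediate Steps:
$I = 10$ ($I = 5 + 5 = 10$)
$a{\left(z \right)} = 10 + z$
$\left(a{\left(0 \right)} 96 - 90\right) 416 = \left(\left(10 + 0\right) 96 - 90\right) 416 = \left(10 \cdot 96 - 90\right) 416 = \left(960 - 90\right) 416 = 870 \cdot 416 = 361920$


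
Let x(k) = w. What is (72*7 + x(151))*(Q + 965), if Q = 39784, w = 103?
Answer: 24734643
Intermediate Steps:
x(k) = 103
(72*7 + x(151))*(Q + 965) = (72*7 + 103)*(39784 + 965) = (504 + 103)*40749 = 607*40749 = 24734643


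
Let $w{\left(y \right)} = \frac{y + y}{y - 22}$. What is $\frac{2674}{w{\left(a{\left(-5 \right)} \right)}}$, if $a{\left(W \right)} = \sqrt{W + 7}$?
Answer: $1337 - 14707 \sqrt{2} \approx -19462.0$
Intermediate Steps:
$a{\left(W \right)} = \sqrt{7 + W}$
$w{\left(y \right)} = \frac{2 y}{-22 + y}$
$\frac{2674}{w{\left(a{\left(-5 \right)} \right)}} = \frac{2674}{2 \sqrt{7 - 5} \frac{1}{-22 + \sqrt{7 - 5}}} = \frac{2674}{2 \sqrt{2} \frac{1}{-22 + \sqrt{2}}} = 2674 \frac{\sqrt{2} \left(-22 + \sqrt{2}\right)}{4} = \frac{1337 \sqrt{2} \left(-22 + \sqrt{2}\right)}{2}$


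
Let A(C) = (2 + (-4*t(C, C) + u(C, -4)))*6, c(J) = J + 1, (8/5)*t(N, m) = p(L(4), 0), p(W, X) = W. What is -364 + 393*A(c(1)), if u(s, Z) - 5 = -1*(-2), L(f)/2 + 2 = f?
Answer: -2722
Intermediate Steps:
L(f) = -4 + 2*f
t(N, m) = 5/2 (t(N, m) = 5*(-4 + 2*4)/8 = 5*(-4 + 8)/8 = (5/8)*4 = 5/2)
c(J) = 1 + J
u(s, Z) = 7 (u(s, Z) = 5 - 1*(-2) = 5 + 2 = 7)
A(C) = -6 (A(C) = (2 + (-4*5/2 + 7))*6 = (2 + (-10 + 7))*6 = (2 - 3)*6 = -1*6 = -6)
-364 + 393*A(c(1)) = -364 + 393*(-6) = -364 - 2358 = -2722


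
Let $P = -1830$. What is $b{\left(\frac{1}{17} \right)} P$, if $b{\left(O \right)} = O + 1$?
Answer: $- \frac{32940}{17} \approx -1937.6$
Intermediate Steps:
$b{\left(O \right)} = 1 + O$
$b{\left(\frac{1}{17} \right)} P = \left(1 + \frac{1}{17}\right) \left(-1830\right) = \frac{18}{17} \left(-1830\right) = - \frac{32940}{17}$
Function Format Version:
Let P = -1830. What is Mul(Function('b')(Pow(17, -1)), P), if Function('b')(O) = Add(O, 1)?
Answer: Rational(-32940, 17) ≈ -1937.6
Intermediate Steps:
Function('b')(O) = Add(1, O)
Mul(Function('b')(Pow(17, -1)), P) = Mul(Add(1, Pow(17, -1)), -1830) = Mul(Add(1, Rational(1, 17)), -1830) = Mul(Rational(18, 17), -1830) = Rational(-32940, 17)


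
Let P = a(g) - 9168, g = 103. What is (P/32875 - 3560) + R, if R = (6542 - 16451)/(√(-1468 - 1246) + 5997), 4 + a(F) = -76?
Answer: -4211651619534179/1182406018625 + 9909*I*√2714/35966723 ≈ -3561.9 + 0.014353*I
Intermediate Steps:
a(F) = -80 (a(F) = -4 - 76 = -80)
P = -9248 (P = -80 - 9168 = -9248)
R = -9909/(5997 + I*√2714) (R = -9909/(√(-2714) + 5997) = -9909/(I*√2714 + 5997) = -9909/(5997 + I*√2714) ≈ -1.6522 + 0.014353*I)
(P/32875 - 3560) + R = (-9248/32875 - 3560) + (-59424273/35966723 + 9909*I*√2714/35966723) = -117044248/32875 + (-59424273/35966723 + 9909*I*√2714/35966723) = -4211651619534179/1182406018625 + 9909*I*√2714/35966723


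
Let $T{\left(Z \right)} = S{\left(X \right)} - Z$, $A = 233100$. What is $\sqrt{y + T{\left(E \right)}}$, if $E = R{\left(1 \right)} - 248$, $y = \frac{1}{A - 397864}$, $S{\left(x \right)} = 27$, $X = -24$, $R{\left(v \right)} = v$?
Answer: $\frac{\sqrt{1859581493985}}{82382} \approx 16.553$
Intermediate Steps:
$y = - \frac{1}{164764}$ ($y = \frac{1}{233100 - 397864} = \frac{1}{-164764} = - \frac{1}{164764} \approx -6.0693 \cdot 10^{-6}$)
$E = -247$ ($E = 1 - 248 = -247$)
$T{\left(Z \right)} = 27 - Z$
$\sqrt{y + T{\left(E \right)}} = \sqrt{- \frac{1}{164764} + \left(27 - -247\right)} = \sqrt{- \frac{1}{164764} + \left(27 + 247\right)} = \sqrt{- \frac{1}{164764} + 274} = \sqrt{\frac{45145335}{164764}} = \frac{\sqrt{1859581493985}}{82382}$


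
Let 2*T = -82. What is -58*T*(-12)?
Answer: -28536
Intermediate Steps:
T = -41 (T = (1/2)*(-82) = -41)
-58*T*(-12) = -58*(-41)*(-12) = 2378*(-12) = -28536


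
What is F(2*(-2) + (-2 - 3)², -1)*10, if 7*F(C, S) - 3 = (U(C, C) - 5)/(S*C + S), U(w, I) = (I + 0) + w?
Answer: 145/77 ≈ 1.8831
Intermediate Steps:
U(w, I) = I + w
F(C, S) = 3/7 + (-5 + 2*C)/(7*(S + C*S)) (F(C, S) = 3/7 + (((C + C) - 5)/(S*C + S))/7 = 3/7 + ((2*C - 5)/(C*S + S))/7 = 3/7 + ((-5 + 2*C)/(S + C*S))/7 = 3/7 + (-5 + 2*C)/(7*(S + C*S)))
F(2*(-2) + (-2 - 3)², -1)*10 = ((⅐)*(-5 + 2*(2*(-2) + (-2 - 3)²) + 3*(-1) + 3*(2*(-2) + (-2 - 3)²)*(-1))/(-1*(1 + (2*(-2) + (-2 - 3)²))))*10 = ((⅐)*(-1)*(-5 + 2*(-4 + (-5)²) - 3 + 3*(-4 + (-5)²)*(-1))/(1 + (-4 + (-5)²)))*10 = ((⅐)*(-1)*(-5 + 2*(-4 + 25) - 3 + 3*(-4 + 25)*(-1))/(1 + (-4 + 25)))*10 = ((⅐)*(-1)*(-5 + 2*21 - 3 + 3*21*(-1))/(1 + 21))*10 = ((⅐)*(-1)*(-5 + 42 - 3 - 63)/22)*10 = ((⅐)*(-1)*(1/22)*(-29))*10 = (29/154)*10 = 145/77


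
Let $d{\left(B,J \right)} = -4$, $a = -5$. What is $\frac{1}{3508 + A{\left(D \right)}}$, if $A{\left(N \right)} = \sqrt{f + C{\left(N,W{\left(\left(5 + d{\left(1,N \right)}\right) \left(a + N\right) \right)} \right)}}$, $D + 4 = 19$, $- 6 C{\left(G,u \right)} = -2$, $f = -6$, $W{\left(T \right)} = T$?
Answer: $\frac{10524}{36918209} - \frac{i \sqrt{51}}{36918209} \approx 0.00028506 - 1.9344 \cdot 10^{-7} i$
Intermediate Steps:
$C{\left(G,u \right)} = \frac{1}{3}$ ($C{\left(G,u \right)} = \left(- \frac{1}{6}\right) \left(-2\right) = \frac{1}{3}$)
$D = 15$ ($D = -4 + 19 = 15$)
$A{\left(N \right)} = \frac{i \sqrt{51}}{3}$ ($A{\left(N \right)} = \sqrt{-6 + \frac{1}{3}} = \sqrt{- \frac{17}{3}} = \frac{i \sqrt{51}}{3}$)
$\frac{1}{3508 + A{\left(D \right)}} = \frac{1}{3508 + \frac{i \sqrt{51}}{3}}$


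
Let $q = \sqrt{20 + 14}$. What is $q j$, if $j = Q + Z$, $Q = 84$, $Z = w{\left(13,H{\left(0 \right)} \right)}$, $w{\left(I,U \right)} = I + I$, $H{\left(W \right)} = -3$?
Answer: $110 \sqrt{34} \approx 641.4$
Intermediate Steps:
$w{\left(I,U \right)} = 2 I$
$Z = 26$ ($Z = 2 \cdot 13 = 26$)
$j = 110$ ($j = 84 + 26 = 110$)
$q = \sqrt{34} \approx 5.8309$
$q j = \sqrt{34} \cdot 110 = 110 \sqrt{34}$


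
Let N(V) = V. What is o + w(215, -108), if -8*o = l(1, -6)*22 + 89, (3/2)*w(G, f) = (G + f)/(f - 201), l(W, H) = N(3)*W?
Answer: -145397/7416 ≈ -19.606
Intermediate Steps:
l(W, H) = 3*W
w(G, f) = 2*(G + f)/(3*(-201 + f)) (w(G, f) = 2*((G + f)/(f - 201))/3 = 2*((G + f)/(-201 + f))/3 = 2*(G + f)/(3*(-201 + f)))
o = -155/8 (o = -((3*1)*22 + 89)/8 = -(3*22 + 89)/8 = -(66 + 89)/8 = -⅛*155 = -155/8 ≈ -19.375)
o + w(215, -108) = -155/8 + 2*(215 - 108)/(3*(-201 - 108)) = -155/8 + (⅔)*107/(-309) = -155/8 + (⅔)*(-1/309)*107 = -155/8 - 214/927 = -145397/7416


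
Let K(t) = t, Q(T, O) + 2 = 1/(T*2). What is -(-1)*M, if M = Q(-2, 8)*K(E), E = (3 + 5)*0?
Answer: 0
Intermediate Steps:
E = 0 (E = 8*0 = 0)
Q(T, O) = -2 + 1/(2*T) (Q(T, O) = -2 + 1/(T*2) = -2 + 1/(2*T))
M = 0 (M = (-2 + (1/2)/(-2))*0 = (-2 + (1/2)*(-1/2))*0 = (-2 - 1/4)*0 = -9/4*0 = 0)
-(-1)*M = -(-1)*0 = -1*0 = 0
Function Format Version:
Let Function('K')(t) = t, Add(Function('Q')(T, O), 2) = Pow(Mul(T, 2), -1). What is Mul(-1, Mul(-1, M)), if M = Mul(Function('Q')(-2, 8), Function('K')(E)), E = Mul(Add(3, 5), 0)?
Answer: 0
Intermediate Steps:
E = 0 (E = Mul(8, 0) = 0)
Function('Q')(T, O) = Add(-2, Mul(Rational(1, 2), Pow(T, -1))) (Function('Q')(T, O) = Add(-2, Pow(Mul(T, 2), -1)) = Add(-2, Pow(Mul(2, T), -1)) = Add(-2, Mul(Rational(1, 2), Pow(T, -1))))
M = 0 (M = Mul(Add(-2, Mul(Rational(1, 2), Pow(-2, -1))), 0) = Mul(Add(-2, Mul(Rational(1, 2), Rational(-1, 2))), 0) = Mul(Add(-2, Rational(-1, 4)), 0) = Mul(Rational(-9, 4), 0) = 0)
Mul(-1, Mul(-1, M)) = Mul(-1, Mul(-1, 0)) = Mul(-1, 0) = 0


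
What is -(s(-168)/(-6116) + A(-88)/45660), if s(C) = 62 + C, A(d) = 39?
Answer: -423207/23271380 ≈ -0.018186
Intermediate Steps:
-(s(-168)/(-6116) + A(-88)/45660) = -((62 - 168)/(-6116) + 39/45660) = -(-106*(-1/6116) + 39*(1/45660)) = -(53/3058 + 13/15220) = -1*423207/23271380 = -423207/23271380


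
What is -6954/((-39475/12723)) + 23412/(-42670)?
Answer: 377433572244/168439825 ≈ 2240.8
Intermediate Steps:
-6954/((-39475/12723)) + 23412/(-42670) = -6954/((-39475/12723)) + 23412*(-1/42670) = -6954/((-1*39475/12723)) - 11706/21335 = -6954/(-39475/12723) - 11706/21335 = -6954*(-12723/39475) - 11706/21335 = 88475742/39475 - 11706/21335 = 377433572244/168439825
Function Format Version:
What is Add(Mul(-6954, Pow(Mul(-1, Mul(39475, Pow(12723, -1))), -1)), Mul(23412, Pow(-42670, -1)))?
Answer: Rational(377433572244, 168439825) ≈ 2240.8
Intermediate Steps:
Add(Mul(-6954, Pow(Mul(-1, Mul(39475, Pow(12723, -1))), -1)), Mul(23412, Pow(-42670, -1))) = Add(Mul(-6954, Pow(Mul(-1, Mul(39475, Rational(1, 12723))), -1)), Mul(23412, Rational(-1, 42670))) = Add(Mul(-6954, Pow(Mul(-1, Rational(39475, 12723)), -1)), Rational(-11706, 21335)) = Add(Mul(-6954, Pow(Rational(-39475, 12723), -1)), Rational(-11706, 21335)) = Add(Mul(-6954, Rational(-12723, 39475)), Rational(-11706, 21335)) = Add(Rational(88475742, 39475), Rational(-11706, 21335)) = Rational(377433572244, 168439825)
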